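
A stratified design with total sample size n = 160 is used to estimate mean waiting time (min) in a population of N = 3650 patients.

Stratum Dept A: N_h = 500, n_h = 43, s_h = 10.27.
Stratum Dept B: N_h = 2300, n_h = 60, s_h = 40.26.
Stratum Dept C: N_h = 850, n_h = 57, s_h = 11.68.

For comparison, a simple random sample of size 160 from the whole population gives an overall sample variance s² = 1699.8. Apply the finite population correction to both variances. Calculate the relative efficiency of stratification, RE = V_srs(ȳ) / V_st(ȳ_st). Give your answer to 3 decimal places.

V̂(ȳ_st) = Σ W_h² (1 − n_h/N_h) s_h²/n_h, with W_h = N_h/N and N = 3650:
  stratum Dept A: (500/3650)²·(1 − 43/500)·10.27²/43 = 0.04207
  stratum Dept B: (2300/3650)²·(1 − 60/2300)·40.26²/60 = 10.4469
  stratum Dept C: (850/3650)²·(1 − 57/850)·11.68²/57 = 0.121092
V_st = 10.61
V_srs = (1 − 160/3650)·1699.8/160 = 10.1581
Relative efficiency = V_srs / V_st = 10.1581/10.61 = 0.9574

RE ≈ 0.957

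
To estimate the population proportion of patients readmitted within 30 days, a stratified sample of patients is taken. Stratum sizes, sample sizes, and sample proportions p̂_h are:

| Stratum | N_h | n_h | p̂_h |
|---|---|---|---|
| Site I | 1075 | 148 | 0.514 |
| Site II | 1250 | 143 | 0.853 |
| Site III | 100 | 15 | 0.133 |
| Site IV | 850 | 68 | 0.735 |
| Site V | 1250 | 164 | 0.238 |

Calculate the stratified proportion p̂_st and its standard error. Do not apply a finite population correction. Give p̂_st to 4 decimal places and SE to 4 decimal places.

N = 4525; stratum weights W_h = N_h/N.
p̂_st = Σ W_h p̂_h = (1075·0.514 + 1250·0.853 + 100·0.133 + 850·0.735 + 1250·0.238)/4525 = 0.56450
V̂(p̂_st) = Σ W_h² p̂_h(1−p̂_h)/(n_h−1):
  stratum Site I: (1075/4525)²·0.514·0.486/147 = 9.59095e-05
  stratum Site II: (1250/4525)²·0.853·0.147/142 = 6.73846e-05
  stratum Site III: (100/4525)²·0.133·0.867/14 = 4.02259e-06
  stratum Site IV: (850/4525)²·0.735·0.265/67 = 0.000102579
  stratum Site V: (1250/4525)²·0.238·0.762/163 = 8.49038e-05
V̂(p̂_st) = 0.0003548; SE = √V̂ = 0.0188361

p̂_st ≈ 0.5645, SE ≈ 0.0188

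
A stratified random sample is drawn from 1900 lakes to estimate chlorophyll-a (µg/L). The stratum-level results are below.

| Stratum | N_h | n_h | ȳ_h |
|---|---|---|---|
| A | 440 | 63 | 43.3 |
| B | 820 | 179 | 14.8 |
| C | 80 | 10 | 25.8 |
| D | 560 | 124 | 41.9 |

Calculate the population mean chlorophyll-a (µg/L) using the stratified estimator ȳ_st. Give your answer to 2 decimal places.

ȳ_st ≈ 29.85

N = Σ N_h = 1900. Stratum weights W_h = N_h/N.
ȳ_st = (440·43.3 + 820·14.8 + 80·25.8 + 560·41.9) / 1900 = 29.8505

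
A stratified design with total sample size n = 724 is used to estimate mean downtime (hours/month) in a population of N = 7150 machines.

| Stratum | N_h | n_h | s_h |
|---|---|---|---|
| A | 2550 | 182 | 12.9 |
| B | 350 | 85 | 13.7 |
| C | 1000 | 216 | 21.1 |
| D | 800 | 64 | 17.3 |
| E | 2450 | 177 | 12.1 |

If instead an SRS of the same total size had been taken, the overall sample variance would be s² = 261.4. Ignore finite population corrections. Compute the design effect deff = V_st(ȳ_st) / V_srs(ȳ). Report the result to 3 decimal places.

deff ≈ 0.880

V̂(ȳ_st) = Σ W_h² s_h²/n_h, with W_h = N_h/N and N = 7150:
  stratum A: (2550/7150)²·12.9²/182 = 0.116299
  stratum B: (350/7150)²·13.7²/85 = 0.0052911
  stratum C: (1000/7150)²·21.1²/216 = 0.040318
  stratum D: (800/7150)²·17.3²/64 = 0.0585437
  stratum E: (2450/7150)²·12.1²/177 = 0.097122
V_st = 0.317574
V_srs = s²/n = 261.4/724 = 0.36105
deff = V_st / V_srs = 0.317574/0.36105 = 0.8796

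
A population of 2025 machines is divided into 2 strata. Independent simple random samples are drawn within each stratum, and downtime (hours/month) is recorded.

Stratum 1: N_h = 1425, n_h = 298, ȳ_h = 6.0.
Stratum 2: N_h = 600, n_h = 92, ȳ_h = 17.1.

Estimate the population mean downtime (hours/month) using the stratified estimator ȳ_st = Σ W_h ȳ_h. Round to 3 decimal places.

ȳ_st ≈ 9.289

N = Σ N_h = 2025. Stratum weights W_h = N_h/N.
ȳ_st = (1425·6.0 + 600·17.1) / 2025 = 9.28889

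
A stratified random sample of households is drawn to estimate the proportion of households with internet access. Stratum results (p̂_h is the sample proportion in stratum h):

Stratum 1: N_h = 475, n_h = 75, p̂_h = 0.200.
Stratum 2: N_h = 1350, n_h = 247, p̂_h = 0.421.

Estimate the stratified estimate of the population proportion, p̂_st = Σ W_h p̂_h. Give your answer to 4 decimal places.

p̂_st ≈ 0.3635

N = 1825; stratum weights W_h = N_h/N.
p̂_st = Σ W_h p̂_h = (475·0.200 + 1350·0.421)/1825 = 0.36348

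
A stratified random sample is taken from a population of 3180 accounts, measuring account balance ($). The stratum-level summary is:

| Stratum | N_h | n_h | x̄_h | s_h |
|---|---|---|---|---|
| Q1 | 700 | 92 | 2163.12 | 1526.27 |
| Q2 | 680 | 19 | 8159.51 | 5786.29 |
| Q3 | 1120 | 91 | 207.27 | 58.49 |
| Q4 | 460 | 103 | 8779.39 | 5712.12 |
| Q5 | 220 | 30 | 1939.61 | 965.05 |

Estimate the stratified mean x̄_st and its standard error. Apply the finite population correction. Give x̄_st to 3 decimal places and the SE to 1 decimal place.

x̄_st = Σ W_h x̄_h = (700·2163.12 + 680·8159.51 + 1120·207.27 + 460·8779.39 + 220·1939.61)/3180 = 3698.12164
V̂(x̄_st) = Σ W_h² (1 − n_h/N_h) s_h²/n_h, with W_h = N_h/N and N = 3180:
  stratum Q1: (700/3180)²·(1 − 92/700)·1526.27²/92 = 1065.67
  stratum Q2: (680/3180)²·(1 − 19/680)·5786.29²/19 = 78325.5
  stratum Q3: (1120/3180)²·(1 − 91/1120)·58.49²/91 = 4.28451
  stratum Q4: (460/3180)²·(1 − 103/460)·5712.12²/103 = 5144.33
  stratum Q5: (220/3180)²·(1 − 30/220)·965.05²/30 = 128.322
V̂(x̄_st) = 84668.1
SE(x̄_st) = √84668.1 = 290.978

x̄_st ≈ 3698.122, SE ≈ 291.0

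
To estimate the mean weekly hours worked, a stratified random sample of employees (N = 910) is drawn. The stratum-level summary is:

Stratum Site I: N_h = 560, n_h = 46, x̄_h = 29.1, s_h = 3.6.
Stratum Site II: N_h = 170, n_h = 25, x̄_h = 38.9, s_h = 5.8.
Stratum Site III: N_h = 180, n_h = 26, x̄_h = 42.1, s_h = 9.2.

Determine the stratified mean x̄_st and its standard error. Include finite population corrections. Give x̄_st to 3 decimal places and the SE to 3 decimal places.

x̄_st = Σ W_h x̄_h = (560·29.1 + 170·38.9 + 180·42.1)/910 = 33.50220
V̂(x̄_st) = Σ W_h² (1 − n_h/N_h) s_h²/n_h, with W_h = N_h/N and N = 910:
  stratum Site I: (560/910)²·(1 − 46/560)·3.6²/46 = 0.0979299
  stratum Site II: (170/910)²·(1 − 25/170)·5.8²/25 = 0.0400544
  stratum Site III: (180/910)²·(1 − 26/180)·9.2²/26 = 0.108971
V̂(x̄_st) = 0.246956
SE(x̄_st) = √0.246956 = 0.496946

x̄_st ≈ 33.502, SE ≈ 0.497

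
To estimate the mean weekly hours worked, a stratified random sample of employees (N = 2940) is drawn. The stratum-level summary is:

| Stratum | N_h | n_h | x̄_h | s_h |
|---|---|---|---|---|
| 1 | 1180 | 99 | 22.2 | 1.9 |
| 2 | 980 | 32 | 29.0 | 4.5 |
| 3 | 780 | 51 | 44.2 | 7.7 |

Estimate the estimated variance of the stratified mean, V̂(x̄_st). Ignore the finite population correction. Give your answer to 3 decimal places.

V̂(x̄_st) = Σ W_h² s_h²/n_h, with W_h = N_h/N and N = 2940:
  stratum 1: (1180/2940)²·1.9²/99 = 0.0058741
  stratum 2: (980/2940)²·4.5²/32 = 0.0703125
  stratum 3: (780/2940)²·7.7²/51 = 0.0818287
V̂(x̄_st) = 0.158015

V̂(x̄_st) ≈ 0.158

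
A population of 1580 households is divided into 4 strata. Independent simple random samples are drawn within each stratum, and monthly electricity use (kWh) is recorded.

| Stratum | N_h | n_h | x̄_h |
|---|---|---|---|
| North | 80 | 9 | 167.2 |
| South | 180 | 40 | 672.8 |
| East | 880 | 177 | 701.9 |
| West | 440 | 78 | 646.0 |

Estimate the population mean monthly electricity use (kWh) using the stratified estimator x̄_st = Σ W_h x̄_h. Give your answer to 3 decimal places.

x̄_st ≈ 655.944

N = Σ N_h = 1580. Stratum weights W_h = N_h/N.
x̄_st = (80·167.2 + 180·672.8 + 880·701.9 + 440·646.0) / 1580 = 655.94430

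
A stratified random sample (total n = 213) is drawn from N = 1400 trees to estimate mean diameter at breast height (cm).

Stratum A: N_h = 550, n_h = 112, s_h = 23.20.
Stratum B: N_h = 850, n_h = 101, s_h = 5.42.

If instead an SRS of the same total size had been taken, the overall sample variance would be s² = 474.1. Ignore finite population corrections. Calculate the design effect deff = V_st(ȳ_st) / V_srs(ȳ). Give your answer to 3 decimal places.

V̂(ȳ_st) = Σ W_h² s_h²/n_h, with W_h = N_h/N and N = 1400:
  stratum A: (550/1400)²·23.20²/112 = 0.741698
  stratum B: (850/1400)²·5.42²/101 = 0.107216
V_st = 0.848914
V_srs = s²/n = 474.1/213 = 2.22582
deff = V_st / V_srs = 0.848914/2.22582 = 0.3814

deff ≈ 0.381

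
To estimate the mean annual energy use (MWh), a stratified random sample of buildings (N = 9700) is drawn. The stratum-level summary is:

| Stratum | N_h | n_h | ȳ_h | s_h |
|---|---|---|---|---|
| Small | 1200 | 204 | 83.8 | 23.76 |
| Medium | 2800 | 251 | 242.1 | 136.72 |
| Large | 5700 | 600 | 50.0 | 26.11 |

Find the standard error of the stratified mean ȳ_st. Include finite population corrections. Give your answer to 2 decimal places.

V̂(ȳ_st) = Σ W_h² (1 − n_h/N_h) s_h²/n_h, with W_h = N_h/N and N = 9700:
  stratum Small: (1200/9700)²·(1 − 204/1200)·23.76²/204 = 0.0351528
  stratum Medium: (2800/9700)²·(1 − 251/2800)·136.72²/251 = 5.64904
  stratum Large: (5700/9700)²·(1 − 600/5700)·26.11²/600 = 0.351046
V̂(ȳ_st) = 6.03524
SE(ȳ_st) = √6.03524 = 2.45667

SE(ȳ_st) ≈ 2.46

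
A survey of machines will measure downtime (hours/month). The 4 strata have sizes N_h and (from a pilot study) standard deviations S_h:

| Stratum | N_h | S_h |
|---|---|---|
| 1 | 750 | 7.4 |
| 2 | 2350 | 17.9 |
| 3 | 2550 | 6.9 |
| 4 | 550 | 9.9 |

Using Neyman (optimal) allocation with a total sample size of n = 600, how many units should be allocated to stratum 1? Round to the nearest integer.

Neyman allocation: n_h = n · N_h S_h / Σ N_i S_i, with n = 600.
  stratum 1: N_h·S_h = 750·7.4 = 5550.00
  stratum 2: N_h·S_h = 2350·17.9 = 42065.00
  stratum 3: N_h·S_h = 2550·6.9 = 17595.00
  stratum 4: N_h·S_h = 550·9.9 = 5445.00
Σ N_h S_h = 70655.00
n for stratum 1 = 600·5550.00/70655.00 = 47.130 → 47

47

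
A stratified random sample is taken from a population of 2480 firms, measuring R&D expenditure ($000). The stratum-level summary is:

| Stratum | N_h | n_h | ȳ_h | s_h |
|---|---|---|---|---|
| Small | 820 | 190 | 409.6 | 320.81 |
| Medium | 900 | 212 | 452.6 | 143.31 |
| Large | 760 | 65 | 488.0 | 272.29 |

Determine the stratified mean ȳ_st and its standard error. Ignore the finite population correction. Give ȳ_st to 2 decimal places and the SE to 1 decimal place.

ȳ_st = Σ W_h ȳ_h = (820·409.6 + 900·452.6 + 760·488.0)/2480 = 449.23065
V̂(ȳ_st) = Σ W_h² s_h²/n_h, with W_h = N_h/N and N = 2480:
  stratum Small: (820/2480)²·320.81²/190 = 59.2197
  stratum Medium: (900/2480)²·143.31²/212 = 12.7585
  stratum Large: (760/2480)²·272.29²/65 = 107.121
V̂(ȳ_st) = 179.099
SE(ȳ_st) = √179.099 = 13.3828

ȳ_st ≈ 449.23, SE ≈ 13.4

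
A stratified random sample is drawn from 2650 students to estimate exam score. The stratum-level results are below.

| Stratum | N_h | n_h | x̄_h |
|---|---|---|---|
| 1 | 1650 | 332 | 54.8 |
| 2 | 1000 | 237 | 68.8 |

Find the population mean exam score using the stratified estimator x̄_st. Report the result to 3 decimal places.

N = Σ N_h = 2650. Stratum weights W_h = N_h/N.
x̄_st = (1650·54.8 + 1000·68.8) / 2650 = 60.08302

x̄_st ≈ 60.083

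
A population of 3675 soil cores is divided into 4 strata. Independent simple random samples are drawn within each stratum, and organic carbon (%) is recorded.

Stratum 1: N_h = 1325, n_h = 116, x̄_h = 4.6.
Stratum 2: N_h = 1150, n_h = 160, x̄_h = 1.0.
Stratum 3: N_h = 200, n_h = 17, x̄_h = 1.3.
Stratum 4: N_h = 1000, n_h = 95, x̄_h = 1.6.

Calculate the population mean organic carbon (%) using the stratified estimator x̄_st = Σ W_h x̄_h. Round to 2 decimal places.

N = Σ N_h = 3675. Stratum weights W_h = N_h/N.
x̄_st = (1325·4.6 + 1150·1.0 + 200·1.3 + 1000·1.6) / 3675 = 2.4776

x̄_st ≈ 2.48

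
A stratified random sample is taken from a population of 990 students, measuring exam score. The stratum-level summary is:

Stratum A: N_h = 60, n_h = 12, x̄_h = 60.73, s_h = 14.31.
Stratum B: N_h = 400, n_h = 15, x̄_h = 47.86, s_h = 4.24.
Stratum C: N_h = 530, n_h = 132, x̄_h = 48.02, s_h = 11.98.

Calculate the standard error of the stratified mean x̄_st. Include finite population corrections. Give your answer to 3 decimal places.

SE(x̄_st) ≈ 0.687

V̂(x̄_st) = Σ W_h² (1 − n_h/N_h) s_h²/n_h, with W_h = N_h/N and N = 990:
  stratum A: (60/990)²·(1 − 12/60)·14.31²/12 = 0.0501441
  stratum B: (400/990)²·(1 − 15/400)·4.24²/15 = 0.188318
  stratum C: (530/990)²·(1 − 132/530)·11.98²/132 = 0.234007
V̂(x̄_st) = 0.472468
SE(x̄_st) = √0.472468 = 0.687363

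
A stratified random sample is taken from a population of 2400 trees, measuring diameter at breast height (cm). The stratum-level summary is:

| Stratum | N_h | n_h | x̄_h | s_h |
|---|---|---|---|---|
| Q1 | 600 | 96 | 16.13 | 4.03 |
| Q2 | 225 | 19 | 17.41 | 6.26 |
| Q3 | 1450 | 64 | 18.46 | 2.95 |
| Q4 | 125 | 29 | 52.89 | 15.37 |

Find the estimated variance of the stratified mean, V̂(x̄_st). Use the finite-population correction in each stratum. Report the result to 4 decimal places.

V̂(x̄_st) ≈ 0.0899

V̂(x̄_st) = Σ W_h² (1 − n_h/N_h) s_h²/n_h, with W_h = N_h/N and N = 2400:
  stratum Q1: (600/2400)²·(1 − 96/600)·4.03²/96 = 0.00888174
  stratum Q2: (225/2400)²·(1 − 19/225)·6.26²/19 = 0.0165967
  stratum Q3: (1450/2400)²·(1 − 64/1450)·2.95²/64 = 0.0474431
  stratum Q4: (125/2400)²·(1 − 29/125)·15.37²/29 = 0.016971
V̂(x̄_st) = 0.0898926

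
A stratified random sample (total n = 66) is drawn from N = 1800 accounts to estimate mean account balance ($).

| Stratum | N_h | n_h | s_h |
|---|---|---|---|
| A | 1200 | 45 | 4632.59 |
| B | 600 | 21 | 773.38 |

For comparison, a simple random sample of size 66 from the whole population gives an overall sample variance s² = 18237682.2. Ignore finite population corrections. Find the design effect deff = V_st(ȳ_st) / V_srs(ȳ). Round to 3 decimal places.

V̂(ȳ_st) = Σ W_h² s_h²/n_h, with W_h = N_h/N and N = 1800:
  stratum A: (1200/1800)²·4632.59²/45 = 211959
  stratum B: (600/1800)²·773.38²/21 = 3164.64
V_st = 215124
V_srs = s²/n = 18237682.2/66 = 276329
deff = V_st / V_srs = 215124/276329 = 0.7785

deff ≈ 0.779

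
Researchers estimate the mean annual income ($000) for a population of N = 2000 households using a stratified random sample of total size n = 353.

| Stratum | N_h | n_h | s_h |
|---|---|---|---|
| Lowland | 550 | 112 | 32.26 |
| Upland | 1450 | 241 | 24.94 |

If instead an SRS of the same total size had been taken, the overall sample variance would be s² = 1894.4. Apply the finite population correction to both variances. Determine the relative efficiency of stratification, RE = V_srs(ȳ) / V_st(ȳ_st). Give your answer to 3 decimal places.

V̂(ȳ_st) = Σ W_h² (1 − n_h/N_h) s_h²/n_h, with W_h = N_h/N and N = 2000:
  stratum Lowland: (550/2000)²·(1 − 112/550)·32.26²/112 = 0.559613
  stratum Upland: (1450/2000)²·(1 − 241/1450)·24.94²/241 = 1.13112
V_st = 1.69074
V_srs = (1 − 353/2000)·1894.4/353 = 4.41937
Relative efficiency = V_srs / V_st = 4.41937/1.69074 = 2.6139

RE ≈ 2.614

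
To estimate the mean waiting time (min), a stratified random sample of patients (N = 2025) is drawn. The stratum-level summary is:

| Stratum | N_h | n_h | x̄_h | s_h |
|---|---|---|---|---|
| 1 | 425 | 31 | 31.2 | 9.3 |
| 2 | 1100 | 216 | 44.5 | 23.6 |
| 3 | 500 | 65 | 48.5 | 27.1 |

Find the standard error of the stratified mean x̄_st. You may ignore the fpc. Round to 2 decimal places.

V̂(x̄_st) = Σ W_h² s_h²/n_h, with W_h = N_h/N and N = 2025:
  stratum 1: (425/2025)²·9.3²/31 = 0.122894
  stratum 2: (1100/2025)²·23.6²/216 = 0.760861
  stratum 3: (500/2025)²·27.1²/65 = 0.688835
V̂(x̄_st) = 1.57259
SE(x̄_st) = √1.57259 = 1.25403

SE(x̄_st) ≈ 1.25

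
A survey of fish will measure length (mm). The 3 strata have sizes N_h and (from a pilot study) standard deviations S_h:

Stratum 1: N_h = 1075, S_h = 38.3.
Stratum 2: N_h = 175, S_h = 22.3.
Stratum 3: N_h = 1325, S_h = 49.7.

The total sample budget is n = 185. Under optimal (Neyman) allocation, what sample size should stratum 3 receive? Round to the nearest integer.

110

Neyman allocation: n_h = n · N_h S_h / Σ N_i S_i, with n = 185.
  stratum 1: N_h·S_h = 1075·38.3 = 41172.50
  stratum 2: N_h·S_h = 175·22.3 = 3902.50
  stratum 3: N_h·S_h = 1325·49.7 = 65852.50
Σ N_h S_h = 110927.50
n for stratum 3 = 185·65852.50/110927.50 = 109.826 → 110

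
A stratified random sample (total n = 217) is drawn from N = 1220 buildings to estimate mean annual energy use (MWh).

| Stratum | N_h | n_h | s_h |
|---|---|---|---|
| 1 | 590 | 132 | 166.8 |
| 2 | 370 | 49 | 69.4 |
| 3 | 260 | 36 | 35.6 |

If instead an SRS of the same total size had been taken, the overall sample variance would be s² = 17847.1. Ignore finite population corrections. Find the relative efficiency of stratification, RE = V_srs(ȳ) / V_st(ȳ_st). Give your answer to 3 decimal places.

RE ≈ 1.372

V̂(ȳ_st) = Σ W_h² s_h²/n_h, with W_h = N_h/N and N = 1220:
  stratum 1: (590/1220)²·166.8²/132 = 49.295
  stratum 2: (370/1220)²·69.4²/49 = 9.0408
  stratum 3: (260/1220)²·35.6²/36 = 1.59891
V_st = 59.9347
V_srs = s²/n = 17847.1/217 = 82.2447
Relative efficiency = V_srs / V_st = 82.2447/59.9347 = 1.3722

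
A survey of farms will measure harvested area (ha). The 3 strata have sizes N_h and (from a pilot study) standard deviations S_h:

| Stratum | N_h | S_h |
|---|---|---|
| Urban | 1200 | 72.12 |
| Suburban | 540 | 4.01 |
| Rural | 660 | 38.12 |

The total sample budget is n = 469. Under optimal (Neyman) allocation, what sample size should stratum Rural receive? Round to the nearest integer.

104

Neyman allocation: n_h = n · N_h S_h / Σ N_i S_i, with n = 469.
  stratum Urban: N_h·S_h = 1200·72.12 = 86544.00
  stratum Suburban: N_h·S_h = 540·4.01 = 2165.40
  stratum Rural: N_h·S_h = 660·38.12 = 25159.20
Σ N_h S_h = 113868.60
n for stratum Rural = 469·25159.20/113868.60 = 103.625 → 104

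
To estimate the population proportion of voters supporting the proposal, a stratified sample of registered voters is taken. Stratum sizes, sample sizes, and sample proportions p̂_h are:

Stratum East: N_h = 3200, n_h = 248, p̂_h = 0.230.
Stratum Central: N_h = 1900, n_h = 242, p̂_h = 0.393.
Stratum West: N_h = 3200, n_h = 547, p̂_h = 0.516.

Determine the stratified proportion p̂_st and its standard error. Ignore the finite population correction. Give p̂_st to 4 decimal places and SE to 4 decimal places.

p̂_st ≈ 0.3776, SE ≈ 0.0150

N = 8300; stratum weights W_h = N_h/N.
p̂_st = Σ W_h p̂_h = (3200·0.230 + 1900·0.393 + 3200·0.516)/8300 = 0.37758
V̂(p̂_st) = Σ W_h² p̂_h(1−p̂_h)/(n_h−1):
  stratum East: (3200/8300)²·0.230·0.770/247 = 0.000106577
  stratum Central: (1900/8300)²·0.393·0.607/241 = 5.18699e-05
  stratum West: (3200/8300)²·0.516·0.484/546 = 6.79902e-05
V̂(p̂_st) = 0.000226438; SE = √V̂ = 0.0150478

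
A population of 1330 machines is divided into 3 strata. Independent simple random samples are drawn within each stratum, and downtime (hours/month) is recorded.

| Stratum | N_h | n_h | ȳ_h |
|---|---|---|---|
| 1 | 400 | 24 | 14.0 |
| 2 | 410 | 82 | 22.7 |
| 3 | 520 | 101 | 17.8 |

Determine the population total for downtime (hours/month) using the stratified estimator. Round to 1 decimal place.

τ̂_st ≈ 24163.0

τ̂_st = Σ N_h ȳ_h = 400·14.0 + 410·22.7 + 520·17.8 = 24163.0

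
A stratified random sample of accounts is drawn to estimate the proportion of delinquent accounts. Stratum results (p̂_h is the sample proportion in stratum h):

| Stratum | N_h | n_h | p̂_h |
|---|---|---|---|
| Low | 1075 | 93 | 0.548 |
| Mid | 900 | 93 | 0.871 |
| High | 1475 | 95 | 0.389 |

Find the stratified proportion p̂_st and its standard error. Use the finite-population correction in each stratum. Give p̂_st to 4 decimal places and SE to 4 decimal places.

N = 3450; stratum weights W_h = N_h/N.
p̂_st = Σ W_h p̂_h = (1075·0.548 + 900·0.871 + 1475·0.389)/3450 = 0.56428
V̂(p̂_st) = Σ W_h² (1 − n_h/N_h) p̂_h(1−p̂_h)/(n_h−1):
  stratum Low: (1075/3450)²·(1 − 93/1075)·0.548·0.452/92 = 0.000238788
  stratum Mid: (900/3450)²·(1 − 93/900)·0.871·0.129/92 = 7.45243e-05
  stratum High: (1475/3450)²·(1 − 95/1475)·0.389·0.611/94 = 0.00043241
V̂(p̂_st) = 0.000745723; SE = √V̂ = 0.0273079

p̂_st ≈ 0.5643, SE ≈ 0.0273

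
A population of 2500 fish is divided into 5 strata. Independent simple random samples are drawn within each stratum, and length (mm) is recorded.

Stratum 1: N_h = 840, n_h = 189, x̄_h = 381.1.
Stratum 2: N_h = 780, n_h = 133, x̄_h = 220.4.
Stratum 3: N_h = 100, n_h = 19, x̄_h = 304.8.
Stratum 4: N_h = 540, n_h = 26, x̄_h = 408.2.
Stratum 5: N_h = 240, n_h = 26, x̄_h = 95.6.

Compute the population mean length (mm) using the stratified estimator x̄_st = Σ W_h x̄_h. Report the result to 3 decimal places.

x̄_st ≈ 306.355

N = Σ N_h = 2500. Stratum weights W_h = N_h/N.
x̄_st = (840·381.1 + 780·220.4 + 100·304.8 + 540·408.2 + 240·95.6) / 2500 = 306.35520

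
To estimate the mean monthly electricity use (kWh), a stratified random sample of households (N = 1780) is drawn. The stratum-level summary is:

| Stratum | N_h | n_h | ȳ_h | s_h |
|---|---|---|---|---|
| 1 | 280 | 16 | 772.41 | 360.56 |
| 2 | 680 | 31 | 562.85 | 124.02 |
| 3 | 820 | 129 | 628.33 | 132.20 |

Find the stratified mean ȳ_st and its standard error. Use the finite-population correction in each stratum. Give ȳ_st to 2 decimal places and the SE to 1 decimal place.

ȳ_st ≈ 625.98, SE ≈ 16.8

ȳ_st = Σ W_h ȳ_h = (280·772.41 + 680·562.85 + 820·628.33)/1780 = 625.97944
V̂(ȳ_st) = Σ W_h² (1 − n_h/N_h) s_h²/n_h, with W_h = N_h/N and N = 1780:
  stratum 1: (280/1780)²·(1 − 16/280)·360.56²/16 = 189.565
  stratum 2: (680/1780)²·(1 − 31/680)·124.02²/31 = 69.1091
  stratum 3: (820/1780)²·(1 − 129/820)·132.20²/129 = 24.2284
V̂(ȳ_st) = 282.902
SE(ȳ_st) = √282.902 = 16.8197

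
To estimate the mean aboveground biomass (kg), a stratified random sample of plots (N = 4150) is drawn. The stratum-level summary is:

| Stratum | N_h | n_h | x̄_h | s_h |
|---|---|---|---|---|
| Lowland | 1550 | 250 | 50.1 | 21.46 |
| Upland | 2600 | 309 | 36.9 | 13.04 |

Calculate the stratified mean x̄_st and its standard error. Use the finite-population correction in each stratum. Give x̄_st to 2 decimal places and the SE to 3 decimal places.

x̄_st = Σ W_h x̄_h = (1550·50.1 + 2600·36.9)/4150 = 41.83012
V̂(x̄_st) = Σ W_h² (1 − n_h/N_h) s_h²/n_h, with W_h = N_h/N and N = 4150:
  stratum Lowland: (1550/4150)²·(1 − 250/1550)·21.46²/250 = 0.215525
  stratum Upland: (2600/4150)²·(1 − 309/2600)·13.04²/309 = 0.190326
V̂(x̄_st) = 0.405852
SE(x̄_st) = √0.405852 = 0.637065

x̄_st ≈ 41.83, SE ≈ 0.637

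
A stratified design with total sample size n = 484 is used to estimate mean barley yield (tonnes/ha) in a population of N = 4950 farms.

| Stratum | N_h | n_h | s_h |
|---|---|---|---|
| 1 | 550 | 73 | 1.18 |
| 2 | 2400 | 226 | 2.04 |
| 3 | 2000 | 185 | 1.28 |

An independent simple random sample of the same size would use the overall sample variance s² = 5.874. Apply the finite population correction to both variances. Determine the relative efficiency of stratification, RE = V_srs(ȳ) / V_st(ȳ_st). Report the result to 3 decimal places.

V̂(ȳ_st) = Σ W_h² (1 − n_h/N_h) s_h²/n_h, with W_h = N_h/N and N = 4950:
  stratum 1: (550/4950)²·(1 − 73/550)·1.18²/73 = 0.000204226
  stratum 2: (2400/4950)²·(1 − 226/2400)·2.04²/226 = 0.00392114
  stratum 3: (2000/4950)²·(1 − 185/2000)·1.28²/185 = 0.00131203
V_st = 0.0054374
V_srs = (1 − 484/4950)·5.874/484 = 0.0109497
Relative efficiency = V_srs / V_st = 0.0109497/0.0054374 = 2.0138

RE ≈ 2.014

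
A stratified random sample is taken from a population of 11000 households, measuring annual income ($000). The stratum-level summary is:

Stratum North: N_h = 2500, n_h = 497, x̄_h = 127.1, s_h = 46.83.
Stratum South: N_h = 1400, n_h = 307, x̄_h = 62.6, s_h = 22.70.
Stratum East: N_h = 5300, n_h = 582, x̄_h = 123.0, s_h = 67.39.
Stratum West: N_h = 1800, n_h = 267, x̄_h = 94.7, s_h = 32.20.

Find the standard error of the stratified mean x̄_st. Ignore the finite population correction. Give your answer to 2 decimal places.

V̂(x̄_st) = Σ W_h² s_h²/n_h, with W_h = N_h/N and N = 11000:
  stratum North: (2500/11000)²·46.83²/497 = 0.227922
  stratum South: (1400/11000)²·22.70²/307 = 0.0271884
  stratum East: (5300/11000)²·67.39²/582 = 1.81148
  stratum West: (1800/11000)²·32.20²/267 = 0.103982
V̂(x̄_st) = 2.17058
SE(x̄_st) = √2.17058 = 1.47329

SE(x̄_st) ≈ 1.47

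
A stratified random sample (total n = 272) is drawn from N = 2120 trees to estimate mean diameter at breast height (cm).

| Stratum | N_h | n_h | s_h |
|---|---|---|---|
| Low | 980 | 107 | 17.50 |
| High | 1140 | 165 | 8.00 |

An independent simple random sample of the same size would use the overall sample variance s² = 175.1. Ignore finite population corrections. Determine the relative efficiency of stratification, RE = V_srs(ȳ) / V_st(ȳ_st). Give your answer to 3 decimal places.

V̂(ȳ_st) = Σ W_h² s_h²/n_h, with W_h = N_h/N and N = 2120:
  stratum Low: (980/2120)²·17.50²/107 = 0.611607
  stratum High: (1140/2120)²·8.00²/165 = 0.112159
V_st = 0.723766
V_srs = s²/n = 175.1/272 = 0.64375
Relative efficiency = V_srs / V_st = 0.64375/0.723766 = 0.8894

RE ≈ 0.889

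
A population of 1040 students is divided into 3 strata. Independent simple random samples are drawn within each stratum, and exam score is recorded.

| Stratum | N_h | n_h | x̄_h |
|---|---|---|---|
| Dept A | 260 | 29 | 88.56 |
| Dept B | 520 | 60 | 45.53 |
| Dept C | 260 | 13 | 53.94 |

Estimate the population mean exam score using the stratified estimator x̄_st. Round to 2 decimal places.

x̄_st ≈ 58.39

N = Σ N_h = 1040. Stratum weights W_h = N_h/N.
x̄_st = (260·88.56 + 520·45.53 + 260·53.94) / 1040 = 58.3900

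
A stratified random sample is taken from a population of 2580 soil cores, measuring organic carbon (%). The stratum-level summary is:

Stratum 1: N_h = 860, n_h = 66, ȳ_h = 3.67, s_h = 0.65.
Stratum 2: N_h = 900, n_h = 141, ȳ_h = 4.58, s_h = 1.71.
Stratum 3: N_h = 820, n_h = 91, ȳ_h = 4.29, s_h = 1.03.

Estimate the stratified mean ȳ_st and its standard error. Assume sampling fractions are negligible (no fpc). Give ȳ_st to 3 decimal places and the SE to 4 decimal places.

ȳ_st = Σ W_h ȳ_h = (860·3.67 + 900·4.58 + 820·4.29)/2580 = 4.18450
V̂(ȳ_st) = Σ W_h² s_h²/n_h, with W_h = N_h/N and N = 2580:
  stratum 1: (860/2580)²·0.65²/66 = 0.000711279
  stratum 2: (900/2580)²·1.71²/141 = 0.00252359
  stratum 3: (820/2580)²·1.03²/91 = 0.00117766
V̂(ȳ_st) = 0.00441253
SE(ȳ_st) = √0.00441253 = 0.0664269

ȳ_st ≈ 4.184, SE ≈ 0.0664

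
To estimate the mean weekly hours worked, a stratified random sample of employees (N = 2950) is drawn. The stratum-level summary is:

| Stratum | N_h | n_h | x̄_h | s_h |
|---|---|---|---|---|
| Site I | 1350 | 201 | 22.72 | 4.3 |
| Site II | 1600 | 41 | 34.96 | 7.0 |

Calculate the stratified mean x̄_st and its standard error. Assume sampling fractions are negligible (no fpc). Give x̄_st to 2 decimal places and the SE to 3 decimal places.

x̄_st = Σ W_h x̄_h = (1350·22.72 + 1600·34.96)/2950 = 29.35864
V̂(x̄_st) = Σ W_h² s_h²/n_h, with W_h = N_h/N and N = 2950:
  stratum Site I: (1350/2950)²·4.3²/201 = 0.0192648
  stratum Site II: (1600/2950)²·7.0²/41 = 0.351567
V̂(x̄_st) = 0.370832
SE(x̄_st) = √0.370832 = 0.60896

x̄_st ≈ 29.36, SE ≈ 0.609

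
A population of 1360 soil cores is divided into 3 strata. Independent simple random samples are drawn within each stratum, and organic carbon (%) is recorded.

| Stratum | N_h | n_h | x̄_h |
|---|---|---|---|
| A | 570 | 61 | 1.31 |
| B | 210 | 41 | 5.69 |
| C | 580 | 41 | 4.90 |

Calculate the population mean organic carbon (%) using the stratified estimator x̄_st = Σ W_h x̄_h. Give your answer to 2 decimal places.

N = Σ N_h = 1360. Stratum weights W_h = N_h/N.
x̄_st = (570·1.31 + 210·5.69 + 580·4.90) / 1360 = 3.5174

x̄_st ≈ 3.52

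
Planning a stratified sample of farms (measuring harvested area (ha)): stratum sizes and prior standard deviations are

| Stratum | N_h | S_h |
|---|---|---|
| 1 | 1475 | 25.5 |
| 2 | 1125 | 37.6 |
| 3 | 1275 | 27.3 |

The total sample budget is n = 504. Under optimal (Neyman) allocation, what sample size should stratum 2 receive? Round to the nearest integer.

Neyman allocation: n_h = n · N_h S_h / Σ N_i S_i, with n = 504.
  stratum 1: N_h·S_h = 1475·25.5 = 37612.50
  stratum 2: N_h·S_h = 1125·37.6 = 42300.00
  stratum 3: N_h·S_h = 1275·27.3 = 34807.50
Σ N_h S_h = 114720.00
n for stratum 2 = 504·42300.00/114720.00 = 185.837 → 186

186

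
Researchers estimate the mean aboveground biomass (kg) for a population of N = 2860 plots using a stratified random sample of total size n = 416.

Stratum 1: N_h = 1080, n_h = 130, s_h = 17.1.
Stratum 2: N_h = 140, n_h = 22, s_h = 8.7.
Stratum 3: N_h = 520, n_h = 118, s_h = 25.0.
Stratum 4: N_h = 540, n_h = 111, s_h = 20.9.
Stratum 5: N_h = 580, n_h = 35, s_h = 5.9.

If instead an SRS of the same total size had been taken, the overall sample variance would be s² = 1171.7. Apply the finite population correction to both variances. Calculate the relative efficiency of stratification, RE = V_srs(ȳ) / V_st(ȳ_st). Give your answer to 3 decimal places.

RE ≈ 4.191

V̂(ȳ_st) = Σ W_h² (1 − n_h/N_h) s_h²/n_h, with W_h = N_h/N and N = 2860:
  stratum 1: (1080/2860)²·(1 − 130/1080)·17.1²/130 = 0.28214
  stratum 2: (140/2860)²·(1 − 22/140)·8.7²/22 = 0.00694854
  stratum 3: (520/2860)²·(1 − 118/520)·25.0²/118 = 0.135362
  stratum 4: (540/2860)²·(1 − 111/540)·20.9²/111 = 0.111452
  stratum 5: (580/2860)²·(1 − 35/580)·5.9²/35 = 0.0384351
V_st = 0.574337
V_srs = (1 − 416/2860)·1171.7/416 = 2.4069
Relative efficiency = V_srs / V_st = 2.4069/0.574337 = 4.1907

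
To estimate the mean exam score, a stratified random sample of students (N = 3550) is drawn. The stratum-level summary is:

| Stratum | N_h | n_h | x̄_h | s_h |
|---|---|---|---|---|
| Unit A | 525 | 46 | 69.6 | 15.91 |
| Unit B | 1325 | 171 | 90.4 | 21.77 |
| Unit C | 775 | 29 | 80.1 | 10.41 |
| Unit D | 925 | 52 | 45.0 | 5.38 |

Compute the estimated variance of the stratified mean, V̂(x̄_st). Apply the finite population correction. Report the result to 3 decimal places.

V̂(x̄_st) ≈ 0.653

V̂(x̄_st) = Σ W_h² (1 − n_h/N_h) s_h²/n_h, with W_h = N_h/N and N = 3550:
  stratum Unit A: (525/3550)²·(1 − 46/525)·15.91²/46 = 0.109805
  stratum Unit B: (1325/3550)²·(1 − 171/1325)·21.77²/171 = 0.336268
  stratum Unit C: (775/3550)²·(1 − 29/775)·10.41²/29 = 0.17143
  stratum Unit D: (925/3550)²·(1 − 52/925)·5.38²/52 = 0.0356665
V̂(x̄_st) = 0.653169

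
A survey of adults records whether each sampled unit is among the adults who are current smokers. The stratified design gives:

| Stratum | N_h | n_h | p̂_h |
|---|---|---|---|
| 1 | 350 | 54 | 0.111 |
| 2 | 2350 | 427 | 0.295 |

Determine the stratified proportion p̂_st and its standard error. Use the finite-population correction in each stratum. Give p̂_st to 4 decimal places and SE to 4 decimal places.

p̂_st ≈ 0.2711, SE ≈ 0.0181

N = 2700; stratum weights W_h = N_h/N.
p̂_st = Σ W_h p̂_h = (350·0.111 + 2350·0.295)/2700 = 0.27115
V̂(p̂_st) = Σ W_h² (1 − n_h/N_h) p̂_h(1−p̂_h)/(n_h−1):
  stratum 1: (350/2700)²·(1 − 54/350)·0.111·0.889/53 = 2.64595e-05
  stratum 2: (2350/2700)²·(1 − 427/2350)·0.295·0.705/426 = 0.000302636
V̂(p̂_st) = 0.000329096; SE = √V̂ = 0.018141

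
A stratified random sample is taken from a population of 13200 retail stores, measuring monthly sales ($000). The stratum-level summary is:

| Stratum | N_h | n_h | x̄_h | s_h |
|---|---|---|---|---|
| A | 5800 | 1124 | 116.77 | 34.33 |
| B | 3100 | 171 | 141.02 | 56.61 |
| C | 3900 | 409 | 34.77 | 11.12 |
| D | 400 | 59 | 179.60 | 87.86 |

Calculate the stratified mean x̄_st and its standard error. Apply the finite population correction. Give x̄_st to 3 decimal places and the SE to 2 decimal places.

x̄_st = Σ W_h x̄_h = (5800·116.77 + 3100·141.02 + 3900·34.77 + 400·179.60)/13200 = 100.14174
V̂(x̄_st) = Σ W_h² (1 − n_h/N_h) s_h²/n_h, with W_h = N_h/N and N = 13200:
  stratum A: (5800/13200)²·(1 − 1124/5800)·34.33²/1124 = 0.163206
  stratum B: (3100/13200)²·(1 − 171/3100)·56.61²/171 = 0.976615
  stratum C: (3900/13200)²·(1 − 409/3900)·11.12²/409 = 0.023624
  stratum D: (400/13200)²·(1 − 59/400)·87.86²/59 = 0.102423
V̂(x̄_st) = 1.26587
SE(x̄_st) = √1.26587 = 1.12511

x̄_st ≈ 100.142, SE ≈ 1.13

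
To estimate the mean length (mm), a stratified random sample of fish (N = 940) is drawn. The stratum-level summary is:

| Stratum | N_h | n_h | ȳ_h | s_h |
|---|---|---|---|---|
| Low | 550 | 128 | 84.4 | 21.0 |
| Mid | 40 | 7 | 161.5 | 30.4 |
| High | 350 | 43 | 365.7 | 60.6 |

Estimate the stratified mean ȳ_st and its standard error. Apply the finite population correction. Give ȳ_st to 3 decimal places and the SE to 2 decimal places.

ȳ_st = Σ W_h ȳ_h = (550·84.4 + 40·161.5 + 350·365.7)/940 = 192.42021
V̂(ȳ_st) = Σ W_h² (1 − n_h/N_h) s_h²/n_h, with W_h = N_h/N and N = 940:
  stratum Low: (550/940)²·(1 − 128/550)·21.0²/128 = 0.904999
  stratum Mid: (40/940)²·(1 − 7/40)·30.4²/7 = 0.197227
  stratum High: (350/940)²·(1 − 43/350)·60.6²/43 = 10.3855
V̂(ȳ_st) = 11.4877
SE(ȳ_st) = √11.4877 = 3.38936

ȳ_st ≈ 192.420, SE ≈ 3.39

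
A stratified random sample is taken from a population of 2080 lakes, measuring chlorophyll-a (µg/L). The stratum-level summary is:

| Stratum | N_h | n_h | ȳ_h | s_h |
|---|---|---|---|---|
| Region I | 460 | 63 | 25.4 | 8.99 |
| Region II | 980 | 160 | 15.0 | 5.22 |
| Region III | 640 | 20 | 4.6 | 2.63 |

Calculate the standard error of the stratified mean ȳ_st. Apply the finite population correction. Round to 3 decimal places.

V̂(ȳ_st) = Σ W_h² (1 − n_h/N_h) s_h²/n_h, with W_h = N_h/N and N = 2080:
  stratum Region I: (460/2080)²·(1 − 63/460)·8.99²/63 = 0.0541503
  stratum Region II: (980/2080)²·(1 − 160/980)·5.22²/160 = 0.0316326
  stratum Region III: (640/2080)²·(1 − 20/640)·2.63²/20 = 0.0317195
V̂(ȳ_st) = 0.117502
SE(ȳ_st) = √0.117502 = 0.342786

SE(ȳ_st) ≈ 0.343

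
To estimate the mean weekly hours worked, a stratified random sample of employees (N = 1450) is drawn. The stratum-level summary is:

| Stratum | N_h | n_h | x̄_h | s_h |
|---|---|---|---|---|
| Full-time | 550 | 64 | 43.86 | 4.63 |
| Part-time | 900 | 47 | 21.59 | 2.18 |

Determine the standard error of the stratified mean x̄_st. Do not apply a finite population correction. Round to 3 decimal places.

SE(x̄_st) ≈ 0.295

V̂(x̄_st) = Σ W_h² s_h²/n_h, with W_h = N_h/N and N = 1450:
  stratum Full-time: (550/1450)²·4.63²/64 = 0.0481916
  stratum Part-time: (900/1450)²·2.18²/47 = 0.0389551
V̂(x̄_st) = 0.0871467
SE(x̄_st) = √0.0871467 = 0.295206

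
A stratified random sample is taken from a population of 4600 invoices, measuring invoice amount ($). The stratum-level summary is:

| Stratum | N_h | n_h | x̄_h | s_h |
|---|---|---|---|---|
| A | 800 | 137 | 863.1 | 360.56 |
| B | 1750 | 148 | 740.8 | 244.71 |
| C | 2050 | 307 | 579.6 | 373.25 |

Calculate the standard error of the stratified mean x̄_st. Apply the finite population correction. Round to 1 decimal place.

SE(x̄_st) ≈ 12.4

V̂(x̄_st) = Σ W_h² (1 − n_h/N_h) s_h²/n_h, with W_h = N_h/N and N = 4600:
  stratum A: (800/4600)²·(1 − 137/800)·360.56²/137 = 23.7861
  stratum B: (1750/4600)²·(1 − 148/1750)·244.71²/148 = 53.6076
  stratum C: (2050/4600)²·(1 − 307/2050)·373.25²/307 = 76.6297
V̂(x̄_st) = 154.023
SE(x̄_st) = √154.023 = 12.4106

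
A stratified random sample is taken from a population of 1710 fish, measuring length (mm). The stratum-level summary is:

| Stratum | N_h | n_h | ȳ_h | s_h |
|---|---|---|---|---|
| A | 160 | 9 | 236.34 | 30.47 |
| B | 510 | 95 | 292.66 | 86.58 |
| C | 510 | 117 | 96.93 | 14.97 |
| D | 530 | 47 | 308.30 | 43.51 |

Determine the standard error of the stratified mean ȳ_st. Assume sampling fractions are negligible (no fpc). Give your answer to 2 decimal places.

V̂(ȳ_st) = Σ W_h² s_h²/n_h, with W_h = N_h/N and N = 1710:
  stratum A: (160/1710)²·30.47²/9 = 0.90313
  stratum B: (510/1710)²·86.58²/95 = 7.01875
  stratum C: (510/1710)²·14.97²/117 = 0.170375
  stratum D: (530/1710)²·43.51²/47 = 3.86937
V̂(ȳ_st) = 11.9616
SE(ȳ_st) = √11.9616 = 3.45856

SE(ȳ_st) ≈ 3.46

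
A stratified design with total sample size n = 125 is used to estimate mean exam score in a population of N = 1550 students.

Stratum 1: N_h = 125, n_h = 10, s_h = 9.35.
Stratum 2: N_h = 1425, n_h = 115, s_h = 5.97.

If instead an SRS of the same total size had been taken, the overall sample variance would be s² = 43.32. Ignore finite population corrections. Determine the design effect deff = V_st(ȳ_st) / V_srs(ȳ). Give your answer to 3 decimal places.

V̂(ȳ_st) = Σ W_h² s_h²/n_h, with W_h = N_h/N and N = 1550:
  stratum 1: (125/1550)²·9.35²/10 = 0.0568565
  stratum 2: (1425/1550)²·5.97²/115 = 0.261949
V_st = 0.318806
V_srs = s²/n = 43.32/125 = 0.34656
deff = V_st / V_srs = 0.318806/0.34656 = 0.9199

deff ≈ 0.920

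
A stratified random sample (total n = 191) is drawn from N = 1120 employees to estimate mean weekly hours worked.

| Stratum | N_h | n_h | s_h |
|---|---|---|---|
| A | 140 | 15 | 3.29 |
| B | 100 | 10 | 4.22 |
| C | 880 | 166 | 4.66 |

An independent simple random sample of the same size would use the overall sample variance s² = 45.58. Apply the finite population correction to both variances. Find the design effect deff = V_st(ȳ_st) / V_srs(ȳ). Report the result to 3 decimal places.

deff ≈ 0.446

V̂(ȳ_st) = Σ W_h² (1 − n_h/N_h) s_h²/n_h, with W_h = N_h/N and N = 1120:
  stratum A: (140/1120)²·(1 − 15/140)·3.29²/15 = 0.0100671
  stratum B: (100/1120)²·(1 − 10/100)·4.22²/10 = 0.0127771
  stratum C: (880/1120)²·(1 − 166/880)·4.66²/166 = 0.0655252
V_st = 0.0883694
V_srs = (1 − 191/1120)·45.58/191 = 0.197942
deff = V_st / V_srs = 0.0883694/0.197942 = 0.4464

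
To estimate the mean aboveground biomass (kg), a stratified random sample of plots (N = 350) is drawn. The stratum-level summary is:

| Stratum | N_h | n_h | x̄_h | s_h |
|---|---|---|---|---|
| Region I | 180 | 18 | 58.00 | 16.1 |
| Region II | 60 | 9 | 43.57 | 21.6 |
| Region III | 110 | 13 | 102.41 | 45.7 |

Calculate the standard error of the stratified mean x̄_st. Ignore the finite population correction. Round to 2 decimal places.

SE(x̄_st) ≈ 4.60

V̂(x̄_st) = Σ W_h² s_h²/n_h, with W_h = N_h/N and N = 350:
  stratum Region I: (180/350)²·16.1²/18 = 3.8088
  stratum Region II: (60/350)²·21.6²/9 = 1.52346
  stratum Region III: (110/350)²·45.7²/13 = 15.8686
V̂(x̄_st) = 21.2009
SE(x̄_st) = √21.2009 = 4.60444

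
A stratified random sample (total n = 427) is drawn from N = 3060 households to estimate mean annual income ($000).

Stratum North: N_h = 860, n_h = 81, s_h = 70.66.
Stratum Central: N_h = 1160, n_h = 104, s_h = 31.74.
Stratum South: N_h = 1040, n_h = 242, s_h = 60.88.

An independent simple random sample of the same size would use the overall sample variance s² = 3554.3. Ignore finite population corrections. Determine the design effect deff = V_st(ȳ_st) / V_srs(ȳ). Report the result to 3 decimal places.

V̂(ȳ_st) = Σ W_h² s_h²/n_h, with W_h = N_h/N and N = 3060:
  stratum North: (860/3060)²·70.66²/81 = 4.86874
  stratum Central: (1160/3060)²·31.74²/104 = 1.39205
  stratum South: (1040/3060)²·60.88²/242 = 1.76912
V_st = 8.0299
V_srs = s²/n = 3554.3/427 = 8.32389
deff = V_st / V_srs = 8.0299/8.32389 = 0.9647

deff ≈ 0.965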